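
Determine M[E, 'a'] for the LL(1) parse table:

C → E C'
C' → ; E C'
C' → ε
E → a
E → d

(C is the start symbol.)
E → a

To find M[E, 'a'], we find productions for E where 'a' is in the predict set (PREDICT(N → α) = (FIRST(α) \ {ε}) ∪ (FOLLOW(N) if α ⇒* ε)).

E → a: PREDICT = { 'a' }
  'a' is in predict set, so this production goes in M[E, 'a']
E → d: PREDICT = { 'd' }

M[E, 'a'] = E → a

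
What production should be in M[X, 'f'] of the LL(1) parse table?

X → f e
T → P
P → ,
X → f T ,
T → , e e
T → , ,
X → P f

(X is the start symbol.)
X → f e, X → f T ,

To find M[X, 'f'], we find productions for X where 'f' is in the predict set (PREDICT(N → α) = (FIRST(α) \ {ε}) ∪ (FOLLOW(N) if α ⇒* ε)).

Relevant sets:
  FIRST(P) = { ',' }

X → f e: PREDICT = { 'f' }
  'f' is in predict set, so this production goes in M[X, 'f']
X → f T ,: PREDICT = { 'f' }
  'f' is in predict set, so this production goes in M[X, 'f']
X → P f: PREDICT = { ',' }

M[X, 'f'] = X → f e, X → f T ,  (a multiply-defined cell — the grammar is not LL(1))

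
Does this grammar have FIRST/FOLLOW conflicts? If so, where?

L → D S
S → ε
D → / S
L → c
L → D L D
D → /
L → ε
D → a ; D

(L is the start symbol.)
A FIRST/FOLLOW conflict occurs when a non-terminal N has a nullable alternative N → β (β ⇒* ε) and another alternative N → α with FIRST(α) ∩ FOLLOW(N) ≠ ∅: on such a lookahead the parser cannot decide between expanding α and letting N vanish via β.

Nullable non-terminals: L, S.
FIRST sets used below: FIRST(D) = { '/', 'a' }

L: nullable alternative(s) L → ε; FOLLOW(L) = { $, '/', 'a' }
  L → D S: FIRST \ {ε} = { '/', 'a' } — overlaps FOLLOW(L) on { '/', 'a' }: CONFLICT
  L → c: FIRST \ {ε} = { 'c' } — disjoint from FOLLOW(L)
  L → D L D: FIRST \ {ε} = { '/', 'a' } — overlaps FOLLOW(L) on { '/', 'a' }: CONFLICT
  L → ε: FIRST \ {ε} = { } — this is the only nullable alternative, skip
S has a nullable alternative but only one production, so nothing to check.

D has no nullable alternative, so no FIRST/FOLLOW check is needed there.

So the grammar has 2 FIRST/FOLLOW conflicts (marked CONFLICT above).

Answer: Yes. L → D S with FOLLOW(L) on { '/', 'a' }; L → D L D with FOLLOW(L) on { '/', 'a' }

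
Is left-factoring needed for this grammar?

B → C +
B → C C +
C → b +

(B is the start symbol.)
Left-factoring is needed when two productions for the same non-terminal
share a common prefix on the right-hand side.

Productions for B:
  B → C +
  B → C C +

Found common prefix 'C' in productions for B

Answer: Yes, B has productions with common prefix 'C'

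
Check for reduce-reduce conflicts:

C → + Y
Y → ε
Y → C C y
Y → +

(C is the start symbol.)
Augment with C' → C and build the canonical LR(0) collection (I0 = CLOSURE({[C' → . C]}), then GOTO on every symbol after a dot until no new states appear). It has 8 states:
  I0: { [C → . + Y], [C' → . C] }  — shift
  I1: { [C → + . Y], [C → . + Y], [Y → . +], [Y → . C C y], [Y → .] }  — shift, reduce
  I2: { [C' → C .] }  — accept
  I3: { [C → + . Y], [C → . + Y], [Y → + .], [Y → . +], [Y → . C C y], [Y → .] }  — shift, 2 reduces
  I4: { [C → . + Y], [Y → C . C y] }  — shift
  I5: { [C → + Y .] }  — reduce
  I6: { [Y → C C . y] }  — shift
  I7: { [Y → C C y .] }  — reduce

I3 contains complete items [Y → .], [Y → + .] — reduce-reduce conflict.

Answer: Yes — I3: [Y → .] vs [Y → + .]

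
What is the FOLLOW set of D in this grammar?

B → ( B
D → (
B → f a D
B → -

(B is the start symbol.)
To compute FOLLOW(D), find every occurrence of D on a right-hand side N → α D β: add FIRST(β) \ {ε}, and if β is empty or nullable also add FOLLOW(N). Iterate to a fixed point.

In B → f a D: D is at the end, add FOLLOW(B)

The FOLLOW sets referred to above (computed the same way, to a fixed point):
  FOLLOW(B) = { $ }

Taking the union: FOLLOW(D) = { $ }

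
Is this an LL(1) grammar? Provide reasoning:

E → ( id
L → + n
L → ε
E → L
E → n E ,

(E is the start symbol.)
A grammar is LL(1) if for each non-terminal N with multiple productions, the predict sets of those productions are pairwise disjoint, where PREDICT(N → α) = (FIRST(α) \ {ε}) ∪ (FOLLOW(N) if α ⇒* ε).

Relevant sets:
  FIRST(L) = { '+', ε }
  FOLLOW(E) = { $, ',' }
  FOLLOW(L) = { $, ',' }

For E:
  PREDICT(E → '(' id) = { '(' }
  PREDICT(E → L) = { $, '+', ',' }
  PREDICT(E → n E ',') = { 'n' }
For L:
  PREDICT(L → '+' n) = { '+' }
  PREDICT(L → ε) = { $, ',' }

All predict sets are disjoint. The grammar IS LL(1).

Answer: Yes, the grammar is LL(1).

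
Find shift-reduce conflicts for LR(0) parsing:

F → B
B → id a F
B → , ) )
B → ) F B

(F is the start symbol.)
Augment with F' → F and build the canonical LR(0) collection (I0 = CLOSURE({[F' → . F]}), then GOTO on every symbol after a dot until no new states appear). It has 12 states:
  I0: { [B → . ) F B], [B → . , ) )], [B → . id a F], [F → . B], [F' → . F] }  — shift
  I1: { [B → ) . F B], [B → . ) F B], [B → . , ) )], [B → . id a F], [F → . B] }  — shift
  I2: { [B → , . ) )] }  — shift
  I3: { [F → B .] }  — reduce
  I4: { [F' → F .] }  — accept
  I5: { [B → id . a F] }  — shift
  I6: { [B → . ) F B], [B → . , ) )], [B → . id a F], [B → id a . F], [F → . B] }  — shift
  I7: { [B → id a F .] }  — reduce
  I8: { [B → , ) . )] }  — shift
  I9: { [B → , ) ) .] }  — reduce
  I10: { [B → ) F . B], [B → . ) F B], [B → . , ) )], [B → . id a F] }  — shift
  I11: { [B → ) F B .] }  — reduce

No state contains both a complete item and a shift item.

Answer: No shift-reduce conflicts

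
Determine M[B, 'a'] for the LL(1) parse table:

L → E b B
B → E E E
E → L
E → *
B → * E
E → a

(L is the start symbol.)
To find M[B, 'a'], we find productions for B where 'a' is in the predict set (PREDICT(N → α) = (FIRST(α) \ {ε}) ∪ (FOLLOW(N) if α ⇒* ε)).

Relevant sets:
  FIRST(E) = { '*', 'a' }

B → E E E: PREDICT = { '*', 'a' }
  'a' is in predict set, so this production goes in M[B, 'a']
B → * E: PREDICT = { '*' }

M[B, 'a'] = B → E E E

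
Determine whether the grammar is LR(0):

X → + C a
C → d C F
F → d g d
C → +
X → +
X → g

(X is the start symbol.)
No. Shift-reduce conflict between [X → + .] and [C → . +]

A grammar is LR(0) if no state in the canonical LR(0) collection has:
  - both a shift item (dot before a terminal) and a complete item (shift-reduce conflict), or
  - two or more complete items (reduce-reduce conflict; the accept item [X' → X .] counts as a complete item here).

Augment with X' → X and build the canonical LR(0) collection (I0 = CLOSURE({[X' → . X]}), then GOTO on every symbol after a dot until no new states appear). It has 13 states:
  I0: { [X → . + C a], [X → . +], [X → . g], [X' → . X] }  — shift
  I1: { [C → . +], [C → . d C F], [X → + . C a], [X → + .] }  — shift, reduce
  I2: { [X' → X .] }  — accept
  I3: { [X → g .] }  — reduce
  I4: { [C → + .] }  — reduce
  I5: { [X → + C . a] }  — shift
  I6: { [C → . +], [C → . d C F], [C → d . C F] }  — shift
  I7: { [C → d C . F], [F → . d g d] }  — shift
  I8: { [C → d C F .] }  — reduce
  I9: { [F → d . g d] }  — shift
  I10: { [F → d g . d] }  — shift
  I11: { [F → d g d .] }  — reduce
  I12: { [X → + C a .] }  — reduce

Conflict in state I1:
  Shift-reduce conflict between [X → + .] and [C → . +]
So the grammar is NOT LR(0).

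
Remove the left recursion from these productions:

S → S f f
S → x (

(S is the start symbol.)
S is directly left-recursive. The standard transformation for
  A → A α₁ | ... | A α_m | β₁ | ... | β_n
is
  A  → β₁ A' | ... | β_n A'
  A' → α₁ A' | ... | α_m A' | ε

S → x ( becomes S → x ( S'
S → S f f becomes S' → f f S'
Add S' → ε

Resulting grammar:
S → x ( S'
S' → f f S'
S' → ε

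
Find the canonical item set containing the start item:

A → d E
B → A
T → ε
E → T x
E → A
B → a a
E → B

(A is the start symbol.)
First, augment the grammar with A' → A
I₀ = CLOSURE({ [A' → . A] }):
  [A' → . A] has the dot before A: add [A → . d E]
No further items can be added.

I₀ = { [A → . d E], [A' → . A] }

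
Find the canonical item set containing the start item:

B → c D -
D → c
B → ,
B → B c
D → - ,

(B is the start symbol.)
{ [B → . ,], [B → . B c], [B → . c D -], [B' → . B] }

First, augment the grammar with B' → B
I₀ = CLOSURE({ [B' → . B] }):
  [B' → . B] has the dot before B: add [B → . c D -], [B → . ,], [B → . B c]
No further items can be added.

I₀ = { [B → . ,], [B → . B c], [B → . c D -], [B' → . B] }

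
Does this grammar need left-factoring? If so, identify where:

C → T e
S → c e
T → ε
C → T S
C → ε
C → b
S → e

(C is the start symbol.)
Yes, C has productions with common prefix 'T'

Left-factoring is needed when two productions for the same non-terminal
share a common prefix on the right-hand side.

Productions for C:
  C → T e
  C → T S
  C → ε
  C → b
Productions for S:
  S → c e
  S → e

Found common prefix 'T' in productions for C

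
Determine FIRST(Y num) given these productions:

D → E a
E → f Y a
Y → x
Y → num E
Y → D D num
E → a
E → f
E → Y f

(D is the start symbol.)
{ 'a', 'f', 'num', 'x' }

FIRST sets of the non-terminals involved (from the grammar, by fixed-point iteration):
  FIRST(Y) = { 'a', 'f', 'num', 'x' }

To compute FIRST(Y num), process the symbols left to right:
Symbol Y is a non-terminal. Add FIRST(Y) \ {ε} = { 'a', 'f', 'num', 'x' }
Y is not nullable (ε ∉ FIRST(Y)), so stop here.
FIRST(Y num) = { 'a', 'f', 'num', 'x' }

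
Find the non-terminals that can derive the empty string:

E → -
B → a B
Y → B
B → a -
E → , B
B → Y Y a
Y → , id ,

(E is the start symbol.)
None

A non-terminal is nullable if it can derive ε (the empty string): either it has an ε-production, or it has a production whose right-hand side consists entirely of nullable non-terminals.

There are no ε-productions, so no non-terminal can derive ε.
No non-terminals are nullable.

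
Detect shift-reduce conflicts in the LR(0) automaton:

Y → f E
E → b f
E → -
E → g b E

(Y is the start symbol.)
Augment with Y' → Y and build the canonical LR(0) collection (I0 = CLOSURE({[Y' → . Y]}), then GOTO on every symbol after a dot until no new states appear). It has 10 states:
  I0: { [Y → . f E], [Y' → . Y] }  — shift
  I1: { [Y' → Y .] }  — accept
  I2: { [E → . -], [E → . b f], [E → . g b E], [Y → f . E] }  — shift
  I3: { [E → - .] }  — reduce
  I4: { [Y → f E .] }  — reduce
  I5: { [E → b . f] }  — shift
  I6: { [E → g . b E] }  — shift
  I7: { [E → . -], [E → . b f], [E → . g b E], [E → g b . E] }  — shift
  I8: { [E → g b E .] }  — reduce
  I9: { [E → b f .] }  — reduce

No state contains both a complete item and a shift item.

Answer: No shift-reduce conflicts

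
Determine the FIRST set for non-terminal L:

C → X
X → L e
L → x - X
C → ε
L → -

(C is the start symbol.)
{ '-', 'x' }

To compute FIRST(L), examine every production with L on the left-hand side, reading each right-hand side left to right until a non-nullable symbol is reached.

From L → x - X:
  - x is a terminal: add 'x' and stop
From L → -:
  - '-' is a terminal: add '-' and stop

Collecting: FIRST(L) = { '-', 'x' }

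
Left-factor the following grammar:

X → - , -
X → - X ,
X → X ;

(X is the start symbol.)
Left-factoring transforms A → αβ₁ | αβ₂ into A → αA' and A' → β₁ | β₂
(α is the longest common prefix among the alternatives). Repeat until
no nonterminal has two alternatives with a common prefix.

Round 1: X has alternatives sharing prefix '-'. Introduce X': X → - X'
  Add: X' → , -
  Add: X' → X ,

No remaining common prefixes — done.

Resulting grammar:
X → - X'
X' → , -
X' → X ,
X → X ;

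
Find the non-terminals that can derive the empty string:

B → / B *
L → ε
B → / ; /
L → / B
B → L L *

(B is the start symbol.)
ε-productions: L → ε
So L is immediately nullable.
No further non-terminal can be added: every production for the remaining non-terminals contains a terminal or a non-nullable non-terminal.
Nullable = { 'L' }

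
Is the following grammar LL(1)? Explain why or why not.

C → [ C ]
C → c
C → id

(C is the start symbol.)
A grammar is LL(1) if for each non-terminal N with multiple productions, the predict sets of those productions are pairwise disjoint, where PREDICT(N → α) = (FIRST(α) \ {ε}) ∪ (FOLLOW(N) if α ⇒* ε).

For C:
  PREDICT(C → '[' C ']') = { '[' }
  PREDICT(C → c) = { 'c' }
  PREDICT(C → id) = { 'id' }

All predict sets are disjoint. The grammar IS LL(1).

Answer: Yes, the grammar is LL(1).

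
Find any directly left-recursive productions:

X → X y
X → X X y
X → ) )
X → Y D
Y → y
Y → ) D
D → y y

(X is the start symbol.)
Direct left recursion occurs when N → N α for some non-terminal N (the right-hand side begins with the left-hand side itself).

X → X y: LEFT RECURSIVE (starts with X)
X → X X y: LEFT RECURSIVE (starts with X)
X → ) ): starts with ')'
X → Y D: starts with Y
Y → y: starts with y
Y → ) D: starts with ')'
D → y y: starts with y

The grammar has direct left recursion on: X.

Answer: Yes, X is left-recursive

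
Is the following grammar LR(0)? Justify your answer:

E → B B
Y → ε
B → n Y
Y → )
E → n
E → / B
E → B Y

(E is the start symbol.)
No. Shift-reduce conflict between [Y → .] and [B → . n Y]

Augment with E' → E and build the canonical LR(0) collection (I0 = CLOSURE({[E' → . E]}), then GOTO on every symbol after a dot until no new states appear). It has 11 states:
  I0: { [B → . n Y], [E → . / B], [E → . B B], [E → . B Y], [E → . n], [E' → . E] }  — shift
  I1: { [B → . n Y], [E → / . B] }  — shift
  I2: { [B → . n Y], [E → B . B], [E → B . Y], [Y → . )], [Y → .] }  — shift, reduce
  I3: { [E' → E .] }  — accept
  I4: { [B → n . Y], [E → n .], [Y → . )], [Y → .] }  — shift, 2 reduces
  I5: { [Y → ) .] }  — reduce
  I6: { [B → n Y .] }  — reduce
  I7: { [E → B B .] }  — reduce
  I8: { [E → B Y .] }  — reduce
  I9: { [B → n . Y], [Y → . )], [Y → .] }  — shift, reduce
  I10: { [E → / B .] }  — reduce

Conflict in state I2:
  Shift-reduce conflict between [Y → .] and [B → . n Y]
So the grammar is NOT LR(0).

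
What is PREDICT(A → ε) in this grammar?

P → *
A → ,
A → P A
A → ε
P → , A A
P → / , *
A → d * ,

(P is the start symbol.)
PREDICT(A → ε) = (FIRST(RHS) \ {ε}) ∪ (FOLLOW(A) if ε ∈ FIRST(RHS), i.e. RHS ⇒* ε)
The right-hand side is ε (FIRST(ε) = { ε }), so the predict set is FOLLOW(A) = { $, '*', ',', '/', 'd' }
PREDICT(A → ε) = { $, '*', ',', '/', 'd' }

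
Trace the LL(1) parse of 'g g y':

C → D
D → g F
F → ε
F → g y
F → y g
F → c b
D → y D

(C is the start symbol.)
LL(1) parsing maintains a stack (initially the start symbol over $) and the input. At each step: if the stack top is a terminal, match it against the current input token; if it is a non-terminal N, replace it with the RHS of M[N, lookahead] (the unique production whose predict set contains the lookahead).

Stack is shown with the top on the left.

Stack  Input    Action
----------------------
C $    g g y $  output C → D
D $    g g y $  output D → g F
g F $  g g y $  match 'g'
F $    g y $    output F → g y
g y $  g y $    match 'g'
y $    y $      match 'y'
$      $        accept

The string is accepted.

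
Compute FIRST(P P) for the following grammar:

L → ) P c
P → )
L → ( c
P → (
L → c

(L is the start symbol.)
{ '(', ')' }

FIRST sets of the non-terminals involved (from the grammar, by fixed-point iteration):
  FIRST(P) = { '(', ')' }

To compute FIRST(P P), process the symbols left to right:
Symbol P is a non-terminal. Add FIRST(P) \ {ε} = { '(', ')' }
P is not nullable (ε ∉ FIRST(P)), so stop here.
FIRST(P P) = { '(', ')' }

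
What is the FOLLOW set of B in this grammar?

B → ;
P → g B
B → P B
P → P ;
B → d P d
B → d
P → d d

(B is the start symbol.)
{ $, ';', 'd', 'g' }

B is the start symbol, so $ ∈ FOLLOW(B).
In P → g B: B is at the end, add FOLLOW(P)
In B → P B: B is at the end; this adds FOLLOW(B) to itself — nothing new

The FOLLOW sets referred to above (computed the same way, to a fixed point):
  FOLLOW(P) = { ';', 'd', 'g' }

Taking the union: FOLLOW(B) = { $, ';', 'd', 'g' }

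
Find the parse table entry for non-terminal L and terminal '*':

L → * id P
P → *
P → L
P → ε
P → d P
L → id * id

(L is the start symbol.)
To find M[L, '*'], we find productions for L where '*' is in the predict set (PREDICT(N → α) = (FIRST(α) \ {ε}) ∪ (FOLLOW(N) if α ⇒* ε)).

L → * id P: PREDICT = { '*' }
  '*' is in predict set, so this production goes in M[L, '*']
L → id * id: PREDICT = { 'id' }

M[L, '*'] = L → * id P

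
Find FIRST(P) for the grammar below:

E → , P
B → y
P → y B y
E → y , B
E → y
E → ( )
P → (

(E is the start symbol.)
To compute FIRST(P), examine every production with P on the left-hand side, reading each right-hand side left to right until a non-nullable symbol is reached.

From P → y B y:
  - y is a terminal: add 'y' and stop
From P → (:
  - '(' is a terminal: add '(' and stop

Collecting: FIRST(P) = { '(', 'y' }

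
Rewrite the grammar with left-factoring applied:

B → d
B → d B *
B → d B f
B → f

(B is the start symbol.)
Left-factoring transforms A → αβ₁ | αβ₂ into A → αA' and A' → β₁ | β₂
(α is the longest common prefix among the alternatives). Repeat until
no nonterminal has two alternatives with a common prefix.

Round 1: B has alternatives sharing prefix 'd'. Introduce B': B → d B'
  Add: B' → ε
  Add: B' → B *
  Add: B' → B f

Round 2: B' has alternatives sharing prefix 'B'. Introduce B'': B' → B B''
  Add: B'' → *
  Add: B'' → f

No remaining common prefixes — done.

Resulting grammar:
B → d B'
B' → ε
B' → B B''
B'' → *
B'' → f
B → f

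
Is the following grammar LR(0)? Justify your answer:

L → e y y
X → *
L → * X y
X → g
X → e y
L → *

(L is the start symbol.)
No. Shift-reduce conflict between [L → * .] and [X → . *]

A grammar is LR(0) if no state in the canonical LR(0) collection has:
  - both a shift item (dot before a terminal) and a complete item (shift-reduce conflict), or
  - two or more complete items (reduce-reduce conflict; the accept item [L' → L .] counts as a complete item here).

Augment with L' → L and build the canonical LR(0) collection (I0 = CLOSURE({[L' → . L]}), then GOTO on every symbol after a dot until no new states appear). It has 12 states:
  I0: { [L → . * X y], [L → . *], [L → . e y y], [L' → . L] }  — shift
  I1: { [L → * . X y], [L → * .], [X → . *], [X → . e y], [X → . g] }  — shift, reduce
  I2: { [L' → L .] }  — accept
  I3: { [L → e . y y] }  — shift
  I4: { [L → e y . y] }  — shift
  I5: { [L → e y y .] }  — reduce
  I6: { [X → * .] }  — reduce
  I7: { [L → * X . y] }  — shift
  I8: { [X → e . y] }  — shift
  I9: { [X → g .] }  — reduce
  I10: { [X → e y .] }  — reduce
  I11: { [L → * X y .] }  — reduce

Conflict in state I1:
  Shift-reduce conflict between [L → * .] and [X → . *]
So the grammar is NOT LR(0).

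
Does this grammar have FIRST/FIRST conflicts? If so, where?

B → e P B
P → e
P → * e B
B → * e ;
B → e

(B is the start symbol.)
A FIRST/FIRST conflict occurs when two productions N → α and N → β for the same non-terminal have FIRST(α) ∩ FIRST(β) ≠ ∅ (with ε ∈ FIRST of a nullable right-hand side, so two nullable alternatives also conflict).

Productions for B:
  B → e P B: FIRST = { 'e' }
  B → * e ;: FIRST = { '*' }
  B → e: FIRST = { 'e' }
Productions for P:
  P → e: FIRST = { 'e' }
  P → * e B: FIRST = { '*' }

Conflict for B: B → e P B and B → e
  Overlap: { 'e' }

Answer: Yes. B → e P B / B → e on { 'e' }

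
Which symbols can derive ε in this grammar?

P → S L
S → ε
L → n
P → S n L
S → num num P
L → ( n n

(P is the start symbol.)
A non-terminal is nullable if it can derive ε (the empty string): either it has an ε-production, or it has a production whose right-hand side consists entirely of nullable non-terminals.

ε-productions: S → ε
So S is immediately nullable.
No further non-terminal can be added: every production for the remaining non-terminals contains a terminal or a non-nullable non-terminal.
Nullable = { 'S' }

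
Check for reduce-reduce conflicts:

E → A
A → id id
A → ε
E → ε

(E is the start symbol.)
Augment with E' → E and build the canonical LR(0) collection (I0 = CLOSURE({[E' → . E]}), then GOTO on every symbol after a dot until no new states appear). It has 5 states:
  I0: { [A → . id id], [A → .], [E → . A], [E → .], [E' → . E] }  — shift, 2 reduces
  I1: { [E → A .] }  — reduce
  I2: { [E' → E .] }  — accept
  I3: { [A → id . id] }  — shift
  I4: { [A → id id .] }  — reduce

I0 contains complete items [A → .], [E → .] — reduce-reduce conflict.

Answer: Yes — I0: [A → .] vs [E → .]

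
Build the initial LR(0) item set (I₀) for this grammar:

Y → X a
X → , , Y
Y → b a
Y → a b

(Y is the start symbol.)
{ [X → . , , Y], [Y → . X a], [Y → . a b], [Y → . b a], [Y' → . Y] }

First, augment the grammar with Y' → Y
I₀ = CLOSURE({ [Y' → . Y] }):
  [Y' → . Y] has the dot before Y: add [Y → . X a], [Y → . b a], [Y → . a b]
  [Y → . X a] has the dot before X: add [X → . , , Y]
No further items can be added.

I₀ = { [X → . , , Y], [Y → . X a], [Y → . a b], [Y → . b a], [Y' → . Y] }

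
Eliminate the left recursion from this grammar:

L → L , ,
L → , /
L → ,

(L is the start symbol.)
L → , / L'
L → , L'
L' → , , L'
L' → ε

L is directly left-recursive. The standard transformation for
  A → A α₁ | ... | A α_m | β₁ | ... | β_n
is
  A  → β₁ A' | ... | β_n A'
  A' → α₁ A' | ... | α_m A' | ε

L → , / becomes L → , / L'
L → , becomes L → , L'
L → L , , becomes L' → , , L'
Add L' → ε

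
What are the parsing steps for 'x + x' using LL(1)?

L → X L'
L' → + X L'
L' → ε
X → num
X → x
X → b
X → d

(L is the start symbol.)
LL(1) parsing maintains a stack (initially the start symbol over $) and the input. At each step: if the stack top is a terminal, match it against the current input token; if it is a non-terminal N, replace it with the RHS of M[N, lookahead] (the unique production whose predict set contains the lookahead).

Stack is shown with the top on the left.

Stack     Input    Action
-------------------------
L $       x + x $  output L → X L'
X L' $    x + x $  output X → x
x L' $    x + x $  match 'x'
L' $      + x $    output L' → + X L'
+ X L' $  + x $    match '+'
X L' $    x $      output X → x
x L' $    x $      match 'x'
L' $      $        output L' → ε
$         $        accept

The string is accepted.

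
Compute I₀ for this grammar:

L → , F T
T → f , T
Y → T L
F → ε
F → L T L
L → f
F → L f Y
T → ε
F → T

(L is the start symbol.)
First, augment the grammar with L' → L
I₀ = CLOSURE({ [L' → . L] }):
  [L' → . L] has the dot before L: add [L → . , F T], [L → . f]
No further items can be added.

I₀ = { [L → . , F T], [L → . f], [L' → . L] }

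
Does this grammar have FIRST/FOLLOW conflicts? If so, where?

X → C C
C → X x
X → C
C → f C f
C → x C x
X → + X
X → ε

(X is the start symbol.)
Yes. X → C C with FOLLOW(X) on { 'x' }; X → C with FOLLOW(X) on { 'x' }

A FIRST/FOLLOW conflict occurs when a non-terminal N has a nullable alternative N → β (β ⇒* ε) and another alternative N → α with FIRST(α) ∩ FOLLOW(N) ≠ ∅: on such a lookahead the parser cannot decide between expanding α and letting N vanish via β.

Nullable non-terminals: X.
FIRST sets used below: FIRST(C) = { '+', 'f', 'x' }

X: nullable alternative(s) X → ε; FOLLOW(X) = { $, 'x' }
  X → C C: FIRST \ {ε} = { '+', 'f', 'x' } — overlaps FOLLOW(X) on { 'x' }: CONFLICT
  X → C: FIRST \ {ε} = { '+', 'f', 'x' } — overlaps FOLLOW(X) on { 'x' }: CONFLICT
  X → + X: FIRST \ {ε} = { '+' } — disjoint from FOLLOW(X)
  X → ε: FIRST \ {ε} = { } — this is the only nullable alternative, skip

C has no nullable alternative, so no FIRST/FOLLOW check is needed there.

So the grammar has 2 FIRST/FOLLOW conflicts (marked CONFLICT above).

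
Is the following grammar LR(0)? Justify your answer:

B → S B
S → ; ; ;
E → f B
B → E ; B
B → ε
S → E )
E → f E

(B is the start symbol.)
No. Shift-reduce conflict between [B → .] and [E → . f B]

A grammar is LR(0) if no state in the canonical LR(0) collection has:
  - both a shift item (dot before a terminal) and a complete item (shift-reduce conflict), or
  - two or more complete items (reduce-reduce conflict; the accept item [B' → B .] counts as a complete item here).

Augment with B' → B and build the canonical LR(0) collection (I0 = CLOSURE({[B' → . B]}), then GOTO on every symbol after a dot until no new states appear). It has 14 states:
  I0: { [B → . E ; B], [B → . S B], [B → .], [B' → . B], [E → . f B], [E → . f E], [S → . ; ; ;], [S → . E )] }  — shift, reduce
  I1: { [S → ; . ; ;] }  — shift
  I2: { [B' → B .] }  — accept
  I3: { [B → E . ; B], [S → E . )] }  — shift
  I4: { [B → . E ; B], [B → . S B], [B → .], [B → S . B], [E → . f B], [E → . f E], [S → . ; ; ;], [S → . E )] }  — shift, reduce
  I5: { [B → . E ; B], [B → . S B], [B → .], [E → . f B], [E → . f E], [E → f . B], [E → f . E], [S → . ; ; ;], [S → . E )] }  — shift, reduce
  I6: { [E → f B .] }  — reduce
  I7: { [B → E . ; B], [E → f E .], [S → E . )] }  — shift, reduce
  I8: { [S → E ) .] }  — reduce
  I9: { [B → . E ; B], [B → . S B], [B → .], [B → E ; . B], [E → . f B], [E → . f E], [S → . ; ; ;], [S → . E )] }  — shift, reduce
  I10: { [B → E ; B .] }  — reduce
  I11: { [B → S B .] }  — reduce
  I12: { [S → ; ; . ;] }  — shift
  I13: { [S → ; ; ; .] }  — reduce

Conflict in state I0:
  Shift-reduce conflict between [B → .] and [E → . f B]
So the grammar is NOT LR(0).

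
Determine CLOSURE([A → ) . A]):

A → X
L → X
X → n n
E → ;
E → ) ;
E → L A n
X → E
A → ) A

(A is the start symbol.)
To compute CLOSURE, for each item [A → α.Bβ] where B is a non-terminal, add [B → .γ] for all productions B → γ; repeat for the newly added items until nothing changes.

Start with: [A → ) . A]
  [A → ) . A] has the dot before A: add [A → . X], [A → . ) A]
  [A → . X] has the dot before X: add [X → . n n], [X → . E]
  [X → . E] has the dot before E: add [E → . ;], [E → . ) ;], [E → . L A n]
  [E → . L A n] has the dot before L: add [L → . X]
No further items can be added.

CLOSURE = { [A → ) . A], [A → . ) A], [A → . X], [E → . ) ;], [E → . ;], [E → . L A n], [L → . X], [X → . E], [X → . n n] }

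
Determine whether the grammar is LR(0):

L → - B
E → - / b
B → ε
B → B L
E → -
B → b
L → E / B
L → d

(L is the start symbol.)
Augment with L' → L and build the canonical LR(0) collection (I0 = CLOSURE({[L' → . L]}), then GOTO on every symbol after a dot until no new states appear). It has 12 states:
  I0: { [E → . - / b], [E → . -], [L → . - B], [L → . E / B], [L → . d], [L' → . L] }  — shift
  I1: { [B → . B L], [B → . b], [B → .], [E → - . / b], [E → - .], [L → - . B] }  — shift, 2 reduces
  I2: { [L → E . / B] }  — shift
  I3: { [L' → L .] }  — accept
  I4: { [L → d .] }  — reduce
  I5: { [B → . B L], [B → . b], [B → .], [L → E / . B] }  — shift, reduce
  I6: { [B → B . L], [E → . - / b], [E → . -], [L → . - B], [L → . E / B], [L → . d], [L → E / B .] }  — shift, reduce
  I7: { [B → b .] }  — reduce
  I8: { [B → B L .] }  — reduce
  I9: { [E → - / . b] }  — shift
  I10: { [B → B . L], [E → . - / b], [E → . -], [L → - B .], [L → . - B], [L → . E / B], [L → . d] }  — shift, reduce
  I11: { [E → - / b .] }  — reduce

Conflict in state I1:
  Shift-reduce conflict between [B → .] and [B → . b]
So the grammar is NOT LR(0).

Answer: No. Shift-reduce conflict between [B → .] and [B → . b]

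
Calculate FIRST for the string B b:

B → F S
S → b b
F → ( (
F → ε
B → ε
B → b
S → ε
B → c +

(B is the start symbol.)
FIRST sets of the non-terminals involved (from the grammar, by fixed-point iteration):
  FIRST(B) = { '(', 'b', 'c', ε }

To compute FIRST(B b), process the symbols left to right:
Symbol B is a non-terminal. Add FIRST(B) \ {ε} = { '(', 'b', 'c' }
B is nullable (ε ∈ FIRST(B)), continue to the next symbol.
Symbol b is a terminal. Add 'b' and stop.
FIRST(B b) = { '(', 'b', 'c' }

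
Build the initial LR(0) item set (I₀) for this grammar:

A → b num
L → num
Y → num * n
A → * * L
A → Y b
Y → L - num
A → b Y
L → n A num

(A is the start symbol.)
First, augment the grammar with A' → A
I₀ = CLOSURE({ [A' → . A] }):
  [A' → . A] has the dot before A: add [A → . b num], [A → . * * L], [A → . Y b], [A → . b Y]
  [A → . Y b] has the dot before Y: add [Y → . num * n], [Y → . L - num]
  [Y → . L - num] has the dot before L: add [L → . num], [L → . n A num]
No further items can be added.

I₀ = { [A → . * * L], [A → . Y b], [A → . b Y], [A → . b num], [A' → . A], [L → . n A num], [L → . num], [Y → . L - num], [Y → . num * n] }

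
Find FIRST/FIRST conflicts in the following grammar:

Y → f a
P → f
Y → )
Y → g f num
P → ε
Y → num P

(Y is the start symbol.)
A FIRST/FIRST conflict occurs when two productions N → α and N → β for the same non-terminal have FIRST(α) ∩ FIRST(β) ≠ ∅ (with ε ∈ FIRST of a nullable right-hand side, so two nullable alternatives also conflict).

Productions for Y:
  Y → f a: FIRST = { 'f' }
  Y → ): FIRST = { ')' }
  Y → g f num: FIRST = { 'g' }
  Y → num P: FIRST = { 'num' }
Productions for P:
  P → f: FIRST = { 'f' }
  P → ε: FIRST = { ε }

All alternatives of each non-terminal have pairwise disjoint FIRST sets.

Answer: No FIRST/FIRST conflicts.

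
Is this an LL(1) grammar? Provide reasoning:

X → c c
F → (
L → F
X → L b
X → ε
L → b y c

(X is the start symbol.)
Yes, the grammar is LL(1).

Relevant sets:
  FIRST(L) = { '(', 'b' }
  FIRST(F) = { '(' }
  FOLLOW(X) = { $ }

For X:
  PREDICT(X → c c) = { 'c' }
  PREDICT(X → L b) = { '(', 'b' }
  PREDICT(X → ε) = { $ }
For L:
  PREDICT(L → F) = { '(' }
  PREDICT(L → b y c) = { 'b' }
F has a single production, so nothing to check there.

All predict sets are disjoint. The grammar IS LL(1).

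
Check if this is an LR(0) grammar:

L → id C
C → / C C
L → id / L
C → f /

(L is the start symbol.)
A grammar is LR(0) if no state in the canonical LR(0) collection has:
  - both a shift item (dot before a terminal) and a complete item (shift-reduce conflict), or
  - two or more complete items (reduce-reduce conflict; the accept item [L' → L .] counts as a complete item here).

Augment with L' → L and build the canonical LR(0) collection (I0 = CLOSURE({[L' → . L]}), then GOTO on every symbol after a dot until no new states appear). It has 11 states:
  I0: { [L → . id / L], [L → . id C], [L' → . L] }  — shift
  I1: { [L' → L .] }  — accept
  I2: { [C → . / C C], [C → . f /], [L → id . / L], [L → id . C] }  — shift
  I3: { [C → . / C C], [C → . f /], [C → / . C C], [L → . id / L], [L → . id C], [L → id / . L] }  — shift
  I4: { [L → id C .] }  — reduce
  I5: { [C → f . /] }  — shift
  I6: { [C → f / .] }  — reduce
  I7: { [C → . / C C], [C → . f /], [C → / . C C] }  — shift
  I8: { [C → . / C C], [C → . f /], [C → / C . C] }  — shift
  I9: { [L → id / L .] }  — reduce
  I10: { [C → / C C .] }  — reduce

Every state is either a pure shift/goto state or contains exactly one complete item and nothing to shift — no conflicts. The grammar is LR(0).

Answer: Yes, the grammar is LR(0)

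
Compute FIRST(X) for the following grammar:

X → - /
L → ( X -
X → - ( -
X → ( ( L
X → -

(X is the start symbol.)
To compute FIRST(X), examine every production with X on the left-hand side, reading each right-hand side left to right until a non-nullable symbol is reached.

From X → - /:
  - '-' is a terminal: add '-' and stop
From X → - ( -:
  - '-' is a terminal: add '-' and stop
From X → ( ( L:
  - '(' is a terminal: add '(' and stop
From X → -:
  - '-' is a terminal: add '-' and stop

Collecting: FIRST(X) = { '(', '-' }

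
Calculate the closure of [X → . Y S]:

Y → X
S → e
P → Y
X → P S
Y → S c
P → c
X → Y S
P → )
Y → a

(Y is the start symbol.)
{ [P → . )], [P → . Y], [P → . c], [S → . e], [X → . P S], [X → . Y S], [Y → . S c], [Y → . X], [Y → . a] }

Start with: [X → . Y S]
  [X → . Y S] has the dot before Y: add [Y → . X], [Y → . S c], [Y → . a]
  [Y → . X] has the dot before X: add [X → . P S]
  [Y → . S c] has the dot before S: add [S → . e]
  [X → . P S] has the dot before P: add [P → . Y], [P → . c], [P → . )]
No further items can be added.

CLOSURE = { [P → . )], [P → . Y], [P → . c], [S → . e], [X → . P S], [X → . Y S], [Y → . S c], [Y → . X], [Y → . a] }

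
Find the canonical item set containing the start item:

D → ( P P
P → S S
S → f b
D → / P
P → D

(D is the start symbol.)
{ [D → . ( P P], [D → . / P], [D' → . D] }

First, augment the grammar with D' → D
I₀ = CLOSURE({ [D' → . D] }):
  [D' → . D] has the dot before D: add [D → . ( P P], [D → . / P]
No further items can be added.

I₀ = { [D → . ( P P], [D → . / P], [D' → . D] }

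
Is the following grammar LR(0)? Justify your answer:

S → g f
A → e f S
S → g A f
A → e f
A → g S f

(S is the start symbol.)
No. Shift-reduce conflict between [A → e f .] and [S → . g A f]

Augment with S' → S and build the canonical LR(0) collection (I0 = CLOSURE({[S' → . S]}), then GOTO on every symbol after a dot until no new states appear). It has 12 states:
  I0: { [S → . g A f], [S → . g f], [S' → . S] }  — shift
  I1: { [S' → S .] }  — accept
  I2: { [A → . e f S], [A → . e f], [A → . g S f], [S → g . A f], [S → g . f] }  — shift
  I3: { [S → g A . f] }  — shift
  I4: { [A → e . f S], [A → e . f] }  — shift
  I5: { [S → g f .] }  — reduce
  I6: { [A → g . S f], [S → . g A f], [S → . g f] }  — shift
  I7: { [A → g S . f] }  — shift
  I8: { [A → g S f .] }  — reduce
  I9: { [A → e f . S], [A → e f .], [S → . g A f], [S → . g f] }  — shift, reduce
  I10: { [A → e f S .] }  — reduce
  I11: { [S → g A f .] }  — reduce

Conflict in state I9:
  Shift-reduce conflict between [A → e f .] and [S → . g A f]
So the grammar is NOT LR(0).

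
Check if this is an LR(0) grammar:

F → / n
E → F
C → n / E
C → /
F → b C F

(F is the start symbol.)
A grammar is LR(0) if no state in the canonical LR(0) collection has:
  - both a shift item (dot before a terminal) and a complete item (shift-reduce conflict), or
  - two or more complete items (reduce-reduce conflict; the accept item [F' → F .] counts as a complete item here).

Augment with F' → F and build the canonical LR(0) collection (I0 = CLOSURE({[F' → . F]}), then GOTO on every symbol after a dot until no new states appear). It has 12 states:
  I0: { [F → . / n], [F → . b C F], [F' → . F] }  — shift
  I1: { [F → / . n] }  — shift
  I2: { [F' → F .] }  — accept
  I3: { [C → . /], [C → . n / E], [F → b . C F] }  — shift
  I4: { [C → / .] }  — reduce
  I5: { [F → . / n], [F → . b C F], [F → b C . F] }  — shift
  I6: { [C → n . / E] }  — shift
  I7: { [C → n / . E], [E → . F], [F → . / n], [F → . b C F] }  — shift
  I8: { [C → n / E .] }  — reduce
  I9: { [E → F .] }  — reduce
  I10: { [F → b C F .] }  — reduce
  I11: { [F → / n .] }  — reduce

Every state is either a pure shift/goto state or contains exactly one complete item and nothing to shift — no conflicts. The grammar is LR(0).

Answer: Yes, the grammar is LR(0)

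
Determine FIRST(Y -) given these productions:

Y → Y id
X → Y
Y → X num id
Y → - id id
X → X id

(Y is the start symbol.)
{ '-' }

FIRST sets of the non-terminals involved (from the grammar, by fixed-point iteration):
  FIRST(Y) = { '-' }

To compute FIRST(Y -), process the symbols left to right:
Symbol Y is a non-terminal. Add FIRST(Y) \ {ε} = { '-' }
Y is not nullable (ε ∉ FIRST(Y)), so stop here.
FIRST(Y -) = { '-' }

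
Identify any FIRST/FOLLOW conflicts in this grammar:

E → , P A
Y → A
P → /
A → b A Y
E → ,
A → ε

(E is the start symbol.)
A FIRST/FOLLOW conflict occurs when a non-terminal N has a nullable alternative N → β (β ⇒* ε) and another alternative N → α with FIRST(α) ∩ FOLLOW(N) ≠ ∅: on such a lookahead the parser cannot decide between expanding α and letting N vanish via β.

Nullable non-terminals: A, Y.

A: nullable alternative(s) A → ε; FOLLOW(A) = { $, 'b' }
  A → b A Y: FIRST \ {ε} = { 'b' } — overlaps FOLLOW(A) on { 'b' }: CONFLICT
  A → ε: FIRST \ {ε} = { } — this is the only nullable alternative, skip
Y has a nullable alternative but only one production, so nothing to check.

E, P have no nullable alternative, so no FIRST/FOLLOW check is needed there.

So the grammar has 1 FIRST/FOLLOW conflict (marked CONFLICT above).

Answer: Yes. A → b A Y with FOLLOW(A) on { 'b' }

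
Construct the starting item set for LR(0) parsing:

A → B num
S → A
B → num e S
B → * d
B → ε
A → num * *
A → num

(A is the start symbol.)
First, augment the grammar with A' → A
I₀ = CLOSURE({ [A' → . A] }):
  [A' → . A] has the dot before A: add [A → . B num], [A → . num * *], [A → . num]
  [A → . B num] has the dot before B: add [B → . num e S], [B → . * d], [B → .]
No further items can be added.

I₀ = { [A → . B num], [A → . num * *], [A → . num], [A' → . A], [B → . * d], [B → . num e S], [B → .] }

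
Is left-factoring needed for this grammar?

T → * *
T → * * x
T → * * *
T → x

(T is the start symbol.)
Left-factoring is needed when two productions for the same non-terminal
share a common prefix on the right-hand side.

Productions for T:
  T → * *
  T → * * x
  T → * * *
  T → x

Found common prefix '* *' in productions for T

Answer: Yes, T has productions with common prefix '* *'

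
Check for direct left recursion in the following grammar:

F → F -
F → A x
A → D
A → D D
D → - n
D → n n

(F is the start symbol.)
Direct left recursion occurs when N → N α for some non-terminal N (the right-hand side begins with the left-hand side itself).

F → F -: LEFT RECURSIVE (starts with F)
F → A x: starts with A
A → D: starts with D
A → D D: starts with D
D → - n: starts with '-'
D → n n: starts with n

The grammar has direct left recursion on: F.

Answer: Yes, F is left-recursive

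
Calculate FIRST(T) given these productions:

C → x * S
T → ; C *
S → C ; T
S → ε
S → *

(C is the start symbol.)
From T → ; C *:
  - ';' is a terminal: add ';' and stop

Collecting: FIRST(T) = { ';' }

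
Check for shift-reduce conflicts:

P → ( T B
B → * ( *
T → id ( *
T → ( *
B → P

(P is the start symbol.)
No shift-reduce conflicts

Augment with P' → P and build the canonical LR(0) collection (I0 = CLOSURE({[P' → . P]}), then GOTO on every symbol after a dot until no new states appear). It has 14 states:
  I0: { [P → . ( T B], [P' → . P] }  — shift
  I1: { [P → ( . T B], [T → . ( *], [T → . id ( *] }  — shift
  I2: { [P' → P .] }  — accept
  I3: { [T → ( . *] }  — shift
  I4: { [B → . * ( *], [B → . P], [P → ( T . B], [P → . ( T B] }  — shift
  I5: { [T → id . ( *] }  — shift
  I6: { [T → id ( . *] }  — shift
  I7: { [T → id ( * .] }  — reduce
  I8: { [B → * . ( *] }  — shift
  I9: { [P → ( T B .] }  — reduce
  I10: { [B → P .] }  — reduce
  I11: { [B → * ( . *] }  — shift
  I12: { [B → * ( * .] }  — reduce
  I13: { [T → ( * .] }  — reduce

No state contains both a complete item and a shift item.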